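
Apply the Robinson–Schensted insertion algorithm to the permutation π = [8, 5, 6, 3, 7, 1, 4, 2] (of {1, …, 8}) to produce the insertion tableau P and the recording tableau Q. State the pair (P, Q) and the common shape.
P = [1, 2, 7] / [3, 4] / [5, 6] / [8];  Q = [1, 3, 5] / [2, 7] / [4, 8] / [6];  common shape = (3, 2, 2, 1)

Row-insert the values π_1, π_2, … into P one at a time, bumping the leftmost entry strictly greater than the inserted value down to the next row. The recording tableau Q records, in position (i, j), the step at which that cell was added to P.
  Insert 8 (step 1): P = [8];  Q = [1]
  Insert 5 (step 2): P = [5] / [8];  Q = [1] / [2]
  Insert 6 (step 3): P = [5, 6] / [8];  Q = [1, 3] / [2]
  Insert 3 (step 4): P = [3, 6] / [5] / [8];  Q = [1, 3] / [2] / [4]
  Insert 7 (step 5): P = [3, 6, 7] / [5] / [8];  Q = [1, 3, 5] / [2] / [4]
  Insert 1 (step 6): P = [1, 6, 7] / [3] / [5] / [8];  Q = [1, 3, 5] / [2] / [4] / [6]
  Insert 4 (step 7): P = [1, 4, 7] / [3, 6] / [5] / [8];  Q = [1, 3, 5] / [2, 7] / [4] / [6]
  Insert 2 (step 8): P = [1, 2, 7] / [3, 4] / [5, 6] / [8];  Q = [1, 3, 5] / [2, 7] / [4, 8] / [6]
Final shape: (3, 2, 2, 1).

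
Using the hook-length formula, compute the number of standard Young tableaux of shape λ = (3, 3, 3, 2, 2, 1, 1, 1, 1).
# SYT of shape (3, 3, 3, 2, 2, 1, 1, 1, 1) = 247520

Hook-length formula: f^λ = n! / Π hook(c), product over all cells c of the Young diagram. For λ = (3, 3, 3, 2, 2, 1, 1, 1, 1), n = 17 boxes. Hook lengths by row (left-to-right, top-to-bottom): [11, 6, 3]; [10, 5, 2]; [9, 4, 1]; [7, 2]; [6, 1]; [4]; [3]; [2]; [1]. Product of hooks = 1437004800. So f^λ = 17! / 1437004800 = 355687428096000 / 1437004800 = 247520.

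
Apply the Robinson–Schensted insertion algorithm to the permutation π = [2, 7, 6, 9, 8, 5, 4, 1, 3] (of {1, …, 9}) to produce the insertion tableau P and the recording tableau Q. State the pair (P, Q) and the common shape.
P = [1, 3, 8] / [2, 4] / [5, 9] / [6] / [7];  Q = [1, 2, 4] / [3, 5] / [6, 9] / [7] / [8];  common shape = (3, 2, 2, 1, 1)

Row-insert the values π_1, π_2, … into P one at a time, bumping the leftmost entry strictly greater than the inserted value down to the next row. The recording tableau Q records, in position (i, j), the step at which that cell was added to P.
  Insert 2 (step 1): P = [2];  Q = [1]
  Insert 7 (step 2): P = [2, 7];  Q = [1, 2]
  Insert 6 (step 3): P = [2, 6] / [7];  Q = [1, 2] / [3]
  Insert 9 (step 4): P = [2, 6, 9] / [7];  Q = [1, 2, 4] / [3]
  Insert 8 (step 5): P = [2, 6, 8] / [7, 9];  Q = [1, 2, 4] / [3, 5]
  Insert 5 (step 6): P = [2, 5, 8] / [6, 9] / [7];  Q = [1, 2, 4] / [3, 5] / [6]
  Insert 4 (step 7): P = [2, 4, 8] / [5, 9] / [6] / [7];  Q = [1, 2, 4] / [3, 5] / [6] / [7]
  Insert 1 (step 8): P = [1, 4, 8] / [2, 9] / [5] / [6] / [7];  Q = [1, 2, 4] / [3, 5] / [6] / [7] / [8]
  Insert 3 (step 9): P = [1, 3, 8] / [2, 4] / [5, 9] / [6] / [7];  Q = [1, 2, 4] / [3, 5] / [6, 9] / [7] / [8]
Final shape: (3, 2, 2, 1, 1).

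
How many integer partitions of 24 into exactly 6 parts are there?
p(24, 6 parts) = 199

Partitions of n into exactly k parts are in bijection with partitions of n − k into at most k parts (subtract 1 from each part). So p(24, exactly 6) = p(18, parts ≤ 6). Computing via the recurrence p(m, j) = p(m, j−1) + p(m−j, j) gives 199.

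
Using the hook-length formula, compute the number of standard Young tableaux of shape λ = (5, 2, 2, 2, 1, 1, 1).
# SYT of shape (5, 2, 2, 2, 1, 1, 1) = 24960

Hook-length formula: f^λ = n! / Π hook(c), product over all cells c of the Young diagram. For λ = (5, 2, 2, 2, 1, 1, 1), n = 14 boxes. Hook lengths by row (left-to-right, top-to-bottom): [11, 7, 3, 2, 1]; [7, 3]; [6, 2]; [5, 1]; [3]; [2]; [1]. Product of hooks = 3492720. So f^λ = 14! / 3492720 = 87178291200 / 3492720 = 24960.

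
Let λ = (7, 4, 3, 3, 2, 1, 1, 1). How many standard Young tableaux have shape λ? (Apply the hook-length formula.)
# SYT of shape (7, 4, 3, 3, 2, 1, 1, 1) = 3456969516

Hook-length formula: f^λ = n! / Π hook(c), product over all cells c of the Young diagram. For λ = (7, 4, 3, 3, 2, 1, 1, 1), n = 22 boxes. Hook lengths by row (left-to-right, top-to-bottom): [14, 10, 8, 5, 3, 2, 1]; [10, 6, 4, 1]; [8, 4, 2]; [7, 3, 1]; [5, 1]; [3]; [2]; [1]. Product of hooks = 325140480000. So f^λ = 22! / 325140480000 = 1124000727777607680000 / 325140480000 = 3456969516.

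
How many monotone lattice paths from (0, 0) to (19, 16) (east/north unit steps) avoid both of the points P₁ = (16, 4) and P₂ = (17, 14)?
Number of paths = 2466949095

Inclusion–exclusion. Total paths: C(35, 19) = 4059928950. Through P₁: C(20, 16)·C(15, 3) = 2204475. Through P₂: C(31, 17)·C(4, 2) = 1591095150. Since P₁ is strictly southwest of P₂, a monotone path through both must visit P₁ then P₂; paths through both = C(20, 16)·C(11, 1)·C(4, 2) = 319770. Avoid both = 4059928950 − 2204475 − 1591095150 + 319770 = 2466949095.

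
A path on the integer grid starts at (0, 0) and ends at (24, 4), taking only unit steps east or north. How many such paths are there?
Number of paths = 20475

A monotone lattice path from (0, 0) to (24, 4) consists of 24 east steps and 4 north steps in some order, so it is determined by which 24 of the 28 steps are east. The count is C(28, 24) = 20475.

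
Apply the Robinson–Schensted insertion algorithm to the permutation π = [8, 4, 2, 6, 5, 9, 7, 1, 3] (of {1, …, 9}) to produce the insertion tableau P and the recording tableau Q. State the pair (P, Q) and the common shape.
P = [1, 3, 7] / [2, 5, 9] / [4, 6] / [8];  Q = [1, 4, 6] / [2, 5, 7] / [3, 9] / [8];  common shape = (3, 3, 2, 1)

Row-insert the values π_1, π_2, … into P one at a time, bumping the leftmost entry strictly greater than the inserted value down to the next row. The recording tableau Q records, in position (i, j), the step at which that cell was added to P.
  Insert 8 (step 1): P = [8];  Q = [1]
  Insert 4 (step 2): P = [4] / [8];  Q = [1] / [2]
  Insert 2 (step 3): P = [2] / [4] / [8];  Q = [1] / [2] / [3]
  Insert 6 (step 4): P = [2, 6] / [4] / [8];  Q = [1, 4] / [2] / [3]
  Insert 5 (step 5): P = [2, 5] / [4, 6] / [8];  Q = [1, 4] / [2, 5] / [3]
  Insert 9 (step 6): P = [2, 5, 9] / [4, 6] / [8];  Q = [1, 4, 6] / [2, 5] / [3]
  Insert 7 (step 7): P = [2, 5, 7] / [4, 6, 9] / [8];  Q = [1, 4, 6] / [2, 5, 7] / [3]
  Insert 1 (step 8): P = [1, 5, 7] / [2, 6, 9] / [4] / [8];  Q = [1, 4, 6] / [2, 5, 7] / [3] / [8]
  Insert 3 (step 9): P = [1, 3, 7] / [2, 5, 9] / [4, 6] / [8];  Q = [1, 4, 6] / [2, 5, 7] / [3, 9] / [8]
Final shape: (3, 3, 2, 1).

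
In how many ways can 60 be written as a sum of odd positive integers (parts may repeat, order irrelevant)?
p_odd(60) = 10880

Enumerate partitions using only odd parts via the recurrence o(n, m) = o(n, m−2) + o(n−m, m) over odd m, starting from the largest odd part ≤ n. This gives p_odd(60) = 10880. (Euler's theorem: equals the count of distinct-part partitions.)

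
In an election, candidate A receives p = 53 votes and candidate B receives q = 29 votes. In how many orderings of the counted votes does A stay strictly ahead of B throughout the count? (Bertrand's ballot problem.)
Strict-lead orderings = 3680958330002954309760

Total orderings of the 82 votes with 53 for A: C(82, 53) = 12576607627510093891680. By the Bertrand ballot formula (Cycle Lemma / reflection principle), the number of orderings in which A is strictly ahead of B throughout is (p − q)/(p + q) · C(p + q, p) = (53 − 29)/(53 + 29) · 12576607627510093891680 = 3680958330002954309760.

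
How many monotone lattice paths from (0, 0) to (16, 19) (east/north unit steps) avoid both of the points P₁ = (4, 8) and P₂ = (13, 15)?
Number of paths = 2278372740

Inclusion–exclusion. Total paths: C(35, 16) = 4059928950. Through P₁: C(12, 4)·C(23, 12) = 669278610. Through P₂: C(28, 13)·C(7, 3) = 1310475600. Since P₁ is strictly southwest of P₂, a monotone path through both must visit P₁ then P₂; paths through both = C(12, 4)·C(16, 9)·C(7, 3) = 198198000. Avoid both = 4059928950 − 669278610 − 1310475600 + 198198000 = 2278372740.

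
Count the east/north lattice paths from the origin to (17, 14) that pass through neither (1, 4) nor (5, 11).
Number of paths = 237387160

Inclusion–exclusion. Total paths: C(31, 17) = 265182525. Through P₁: C(5, 1)·C(26, 16) = 26558675. Through P₂: C(16, 5)·C(15, 12) = 1987440. Since P₁ is strictly southwest of P₂, a monotone path through both must visit P₁ then P₂; paths through both = C(5, 1)·C(11, 4)·C(15, 12) = 750750. Avoid both = 265182525 − 26558675 − 1987440 + 750750 = 237387160.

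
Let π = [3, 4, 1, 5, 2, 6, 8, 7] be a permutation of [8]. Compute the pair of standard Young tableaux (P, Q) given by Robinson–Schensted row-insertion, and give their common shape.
P = [1, 2, 5, 6, 7] / [3, 4, 8];  Q = [1, 2, 4, 6, 7] / [3, 5, 8];  common shape = (5, 3)

Row-insert the values π_1, π_2, … into P one at a time, bumping the leftmost entry strictly greater than the inserted value down to the next row. The recording tableau Q records, in position (i, j), the step at which that cell was added to P.
  Insert 3 (step 1): P = [3];  Q = [1]
  Insert 4 (step 2): P = [3, 4];  Q = [1, 2]
  Insert 1 (step 3): P = [1, 4] / [3];  Q = [1, 2] / [3]
  Insert 5 (step 4): P = [1, 4, 5] / [3];  Q = [1, 2, 4] / [3]
  Insert 2 (step 5): P = [1, 2, 5] / [3, 4];  Q = [1, 2, 4] / [3, 5]
  Insert 6 (step 6): P = [1, 2, 5, 6] / [3, 4];  Q = [1, 2, 4, 6] / [3, 5]
  Insert 8 (step 7): P = [1, 2, 5, 6, 8] / [3, 4];  Q = [1, 2, 4, 6, 7] / [3, 5]
  Insert 7 (step 8): P = [1, 2, 5, 6, 7] / [3, 4, 8];  Q = [1, 2, 4, 6, 7] / [3, 5, 8]
Final shape: (5, 3).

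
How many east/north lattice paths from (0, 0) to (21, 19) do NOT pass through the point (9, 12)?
Number of paths = 116471863560

Total paths from (0, 0) to (21, 19): C(40, 21) = 131282408400. Paths through (9, 12): (paths (0, 0) → (9, 12)) × (paths (9, 12) → (21, 19)) = C(21, 9) · C(19, 12) = 293930 · 50388 = 14810544840. Avoidance count = 131282408400 − 14810544840 = 116471863560.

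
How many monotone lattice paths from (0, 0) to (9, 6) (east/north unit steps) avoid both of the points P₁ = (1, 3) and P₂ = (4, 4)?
Number of paths = 3211

Inclusion–exclusion. Total paths: C(15, 9) = 5005. Through P₁: C(4, 1)·C(11, 8) = 660. Through P₂: C(8, 4)·C(7, 5) = 1470. Since P₁ is strictly southwest of P₂, a monotone path through both must visit P₁ then P₂; paths through both = C(4, 1)·C(4, 3)·C(7, 5) = 336. Avoid both = 5005 − 660 − 1470 + 336 = 3211.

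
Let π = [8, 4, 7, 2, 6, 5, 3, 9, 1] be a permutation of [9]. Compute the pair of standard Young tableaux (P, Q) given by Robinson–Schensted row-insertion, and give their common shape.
P = [1, 3, 9] / [2, 5] / [4] / [6] / [7] / [8];  Q = [1, 3, 8] / [2, 5] / [4] / [6] / [7] / [9];  common shape = (3, 2, 1, 1, 1, 1)

Row-insert the values π_1, π_2, … into P one at a time, bumping the leftmost entry strictly greater than the inserted value down to the next row. The recording tableau Q records, in position (i, j), the step at which that cell was added to P.
  Insert 8 (step 1): P = [8];  Q = [1]
  Insert 4 (step 2): P = [4] / [8];  Q = [1] / [2]
  Insert 7 (step 3): P = [4, 7] / [8];  Q = [1, 3] / [2]
  Insert 2 (step 4): P = [2, 7] / [4] / [8];  Q = [1, 3] / [2] / [4]
  Insert 6 (step 5): P = [2, 6] / [4, 7] / [8];  Q = [1, 3] / [2, 5] / [4]
  Insert 5 (step 6): P = [2, 5] / [4, 6] / [7] / [8];  Q = [1, 3] / [2, 5] / [4] / [6]
  Insert 3 (step 7): P = [2, 3] / [4, 5] / [6] / [7] / [8];  Q = [1, 3] / [2, 5] / [4] / [6] / [7]
  Insert 9 (step 8): P = [2, 3, 9] / [4, 5] / [6] / [7] / [8];  Q = [1, 3, 8] / [2, 5] / [4] / [6] / [7]
  Insert 1 (step 9): P = [1, 3, 9] / [2, 5] / [4] / [6] / [7] / [8];  Q = [1, 3, 8] / [2, 5] / [4] / [6] / [7] / [9]
Final shape: (3, 2, 1, 1, 1, 1).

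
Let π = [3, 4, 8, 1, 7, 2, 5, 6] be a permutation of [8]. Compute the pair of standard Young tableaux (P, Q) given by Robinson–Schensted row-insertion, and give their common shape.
P = [1, 2, 5, 6] / [3, 4, 7] / [8];  Q = [1, 2, 3, 8] / [4, 5, 7] / [6];  common shape = (4, 3, 1)

Row-insert the values π_1, π_2, … into P one at a time, bumping the leftmost entry strictly greater than the inserted value down to the next row. The recording tableau Q records, in position (i, j), the step at which that cell was added to P.
  Insert 3 (step 1): P = [3];  Q = [1]
  Insert 4 (step 2): P = [3, 4];  Q = [1, 2]
  Insert 8 (step 3): P = [3, 4, 8];  Q = [1, 2, 3]
  Insert 1 (step 4): P = [1, 4, 8] / [3];  Q = [1, 2, 3] / [4]
  Insert 7 (step 5): P = [1, 4, 7] / [3, 8];  Q = [1, 2, 3] / [4, 5]
  Insert 2 (step 6): P = [1, 2, 7] / [3, 4] / [8];  Q = [1, 2, 3] / [4, 5] / [6]
  Insert 5 (step 7): P = [1, 2, 5] / [3, 4, 7] / [8];  Q = [1, 2, 3] / [4, 5, 7] / [6]
  Insert 6 (step 8): P = [1, 2, 5, 6] / [3, 4, 7] / [8];  Q = [1, 2, 3, 8] / [4, 5, 7] / [6]
Final shape: (4, 3, 1).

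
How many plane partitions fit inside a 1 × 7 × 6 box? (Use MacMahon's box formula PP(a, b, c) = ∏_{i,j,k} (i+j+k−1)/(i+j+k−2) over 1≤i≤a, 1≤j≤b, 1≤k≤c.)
PP(1, 7, 6) = 1716

Evaluate the triple product over i = 1..1, j = 1..7, k = 1..6. The factors are (2/1) · (3/2) · (4/3) · (5/4) · (6/5) · (7/6) · (3/2) · (4/3) · … (42 factors total). The numerators and denominators telescope so the product is an integer; carrying out the multiplication exactly gives PP(1, 7, 6) = 1716.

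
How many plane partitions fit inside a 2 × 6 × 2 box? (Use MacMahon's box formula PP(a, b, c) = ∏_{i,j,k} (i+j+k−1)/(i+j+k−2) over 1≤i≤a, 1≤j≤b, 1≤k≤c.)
PP(2, 6, 2) = 336

Evaluate the triple product over i = 1..2, j = 1..6, k = 1..2. The factors are (2/1) · (3/2) · (3/2) · (4/3) · (4/3) · (5/4) · (5/4) · (6/5) · … (24 factors total). The numerators and denominators telescope so the product is an integer; carrying out the multiplication exactly gives PP(2, 6, 2) = 336.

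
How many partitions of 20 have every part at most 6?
p(20, parts ≤ 6) = 282

Use the recurrence p(n, m) = p(n, m−1) + p(n−m, m): either the largest part is < m (count p(n, m−1)) or the largest part is exactly m (remove one copy of m, count p(n−m, m)). With p(0, ·) = 1 this gives p(20, parts ≤ 6) = 282. (By conjugating Young diagrams, this also counts partitions of 20 into at most 6 parts.)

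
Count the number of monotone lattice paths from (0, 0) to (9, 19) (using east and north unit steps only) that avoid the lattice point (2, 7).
Number of paths = 5092932

Total paths from (0, 0) to (9, 19): C(28, 9) = 6906900. Paths through (2, 7): (paths (0, 0) → (2, 7)) × (paths (2, 7) → (9, 19)) = C(9, 2) · C(19, 7) = 36 · 50388 = 1813968. Avoidance count = 6906900 − 1813968 = 5092932.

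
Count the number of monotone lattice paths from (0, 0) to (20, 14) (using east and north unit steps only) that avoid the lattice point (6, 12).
Number of paths = 1389747960

Total paths from (0, 0) to (20, 14): C(34, 20) = 1391975640. Paths through (6, 12): (paths (0, 0) → (6, 12)) × (paths (6, 12) → (20, 14)) = C(18, 6) · C(16, 14) = 18564 · 120 = 2227680. Avoidance count = 1391975640 − 2227680 = 1389747960.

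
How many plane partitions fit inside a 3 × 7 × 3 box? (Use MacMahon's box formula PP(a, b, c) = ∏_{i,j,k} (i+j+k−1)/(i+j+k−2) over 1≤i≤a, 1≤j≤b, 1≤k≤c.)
PP(3, 7, 3) = 108900

Evaluate the triple product over i = 1..3, j = 1..7, k = 1..3. The factors are (2/1) · (3/2) · (4/3) · (3/2) · (4/3) · (5/4) · (4/3) · (5/4) · … (63 factors total). The numerators and denominators telescope so the product is an integer; carrying out the multiplication exactly gives PP(3, 7, 3) = 108900.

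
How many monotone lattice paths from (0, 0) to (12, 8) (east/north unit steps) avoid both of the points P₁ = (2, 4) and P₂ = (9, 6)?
Number of paths = 66305

Inclusion–exclusion. Total paths: C(20, 12) = 125970. Through P₁: C(6, 2)·C(14, 10) = 15015. Through P₂: C(15, 9)·C(5, 3) = 50050. Since P₁ is strictly southwest of P₂, a monotone path through both must visit P₁ then P₂; paths through both = C(6, 2)·C(9, 7)·C(5, 3) = 5400. Avoid both = 125970 − 15015 − 50050 + 5400 = 66305.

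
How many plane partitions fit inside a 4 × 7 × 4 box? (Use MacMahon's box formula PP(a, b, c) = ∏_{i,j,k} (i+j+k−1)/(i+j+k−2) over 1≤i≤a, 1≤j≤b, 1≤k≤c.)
PP(4, 7, 4) = 44537922

Evaluate the triple product over i = 1..4, j = 1..7, k = 1..4. The factors are (2/1) · (3/2) · (4/3) · (5/4) · (3/2) · (4/3) · (5/4) · (6/5) · … (112 factors total). The numerators and denominators telescope so the product is an integer; carrying out the multiplication exactly gives PP(4, 7, 4) = 44537922.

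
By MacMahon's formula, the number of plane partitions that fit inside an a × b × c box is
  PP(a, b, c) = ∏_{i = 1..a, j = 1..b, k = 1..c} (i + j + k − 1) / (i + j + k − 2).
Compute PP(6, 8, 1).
PP(6, 8, 1) = 3003

Evaluate the triple product over i = 1..6, j = 1..8, k = 1..1. The factors are (2/1) · (3/2) · (4/3) · (5/4) · (6/5) · (7/6) · (8/7) · (9/8) · … (48 factors total). The numerators and denominators telescope so the product is an integer; carrying out the multiplication exactly gives PP(6, 8, 1) = 3003.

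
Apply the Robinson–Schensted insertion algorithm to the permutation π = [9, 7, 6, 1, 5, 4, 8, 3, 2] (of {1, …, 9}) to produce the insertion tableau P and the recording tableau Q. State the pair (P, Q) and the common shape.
P = [1, 2, 8] / [3] / [4] / [5] / [6] / [7] / [9];  Q = [1, 5, 7] / [2] / [3] / [4] / [6] / [8] / [9];  common shape = (3, 1, 1, 1, 1, 1, 1)

Row-insert the values π_1, π_2, … into P one at a time, bumping the leftmost entry strictly greater than the inserted value down to the next row. The recording tableau Q records, in position (i, j), the step at which that cell was added to P.
  Insert 9 (step 1): P = [9];  Q = [1]
  Insert 7 (step 2): P = [7] / [9];  Q = [1] / [2]
  Insert 6 (step 3): P = [6] / [7] / [9];  Q = [1] / [2] / [3]
  Insert 1 (step 4): P = [1] / [6] / [7] / [9];  Q = [1] / [2] / [3] / [4]
  Insert 5 (step 5): P = [1, 5] / [6] / [7] / [9];  Q = [1, 5] / [2] / [3] / [4]
  Insert 4 (step 6): P = [1, 4] / [5] / [6] / [7] / [9];  Q = [1, 5] / [2] / [3] / [4] / [6]
  Insert 8 (step 7): P = [1, 4, 8] / [5] / [6] / [7] / [9];  Q = [1, 5, 7] / [2] / [3] / [4] / [6]
  Insert 3 (step 8): P = [1, 3, 8] / [4] / [5] / [6] / [7] / [9];  Q = [1, 5, 7] / [2] / [3] / [4] / [6] / [8]
  Insert 2 (step 9): P = [1, 2, 8] / [3] / [4] / [5] / [6] / [7] / [9];  Q = [1, 5, 7] / [2] / [3] / [4] / [6] / [8] / [9]
Final shape: (3, 1, 1, 1, 1, 1, 1).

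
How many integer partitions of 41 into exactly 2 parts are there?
p(41, 2 parts) = 20

Partitions of n into exactly k parts are in bijection with partitions of n − k into at most k parts (subtract 1 from each part). So p(41, exactly 2) = p(39, parts ≤ 2). Computing via the recurrence p(m, j) = p(m, j−1) + p(m−j, j) gives 20.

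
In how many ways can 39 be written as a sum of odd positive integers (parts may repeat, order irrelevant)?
p_odd(39) = 982

Enumerate partitions using only odd parts via the recurrence o(n, m) = o(n, m−2) + o(n−m, m) over odd m, starting from the largest odd part ≤ n. This gives p_odd(39) = 982. (Euler's theorem: equals the count of distinct-part partitions.)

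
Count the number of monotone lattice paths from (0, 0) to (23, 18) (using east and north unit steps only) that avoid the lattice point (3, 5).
Number of paths = 170015319960

Total paths from (0, 0) to (23, 18): C(41, 23) = 202112640600. Paths through (3, 5): (paths (0, 0) → (3, 5)) × (paths (3, 5) → (23, 18)) = C(8, 3) · C(33, 20) = 56 · 573166440 = 32097320640. Avoidance count = 202112640600 − 32097320640 = 170015319960.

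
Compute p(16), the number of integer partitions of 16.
p(16) = 231

Compute p(n) via the recurrence p(n, m) = p(n, m−1) + p(n−m, m), where p(n, m) counts partitions of n with all parts ≤ m and p(n) = p(n, n). The base cases are p(0, m) = 1 and p(n, 0) = 0 for n > 0. Filling the table yields p(16) = 231. (Euler's pentagonal recurrence is an alternative.)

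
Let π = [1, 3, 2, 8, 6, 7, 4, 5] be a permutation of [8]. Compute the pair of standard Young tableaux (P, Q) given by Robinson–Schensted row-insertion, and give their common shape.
P = [1, 2, 4, 5] / [3, 6, 7] / [8];  Q = [1, 2, 4, 6] / [3, 5, 8] / [7];  common shape = (4, 3, 1)

Row-insert the values π_1, π_2, … into P one at a time, bumping the leftmost entry strictly greater than the inserted value down to the next row. The recording tableau Q records, in position (i, j), the step at which that cell was added to P.
  Insert 1 (step 1): P = [1];  Q = [1]
  Insert 3 (step 2): P = [1, 3];  Q = [1, 2]
  Insert 2 (step 3): P = [1, 2] / [3];  Q = [1, 2] / [3]
  Insert 8 (step 4): P = [1, 2, 8] / [3];  Q = [1, 2, 4] / [3]
  Insert 6 (step 5): P = [1, 2, 6] / [3, 8];  Q = [1, 2, 4] / [3, 5]
  Insert 7 (step 6): P = [1, 2, 6, 7] / [3, 8];  Q = [1, 2, 4, 6] / [3, 5]
  Insert 4 (step 7): P = [1, 2, 4, 7] / [3, 6] / [8];  Q = [1, 2, 4, 6] / [3, 5] / [7]
  Insert 5 (step 8): P = [1, 2, 4, 5] / [3, 6, 7] / [8];  Q = [1, 2, 4, 6] / [3, 5, 8] / [7]
Final shape: (4, 3, 1).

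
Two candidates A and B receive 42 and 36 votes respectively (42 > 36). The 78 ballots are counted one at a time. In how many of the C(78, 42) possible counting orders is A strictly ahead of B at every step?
Strict-lead orderings = 1666686537721857099910

Total orderings of the 78 votes with 42 for A: C(78, 42) = 21666924990384142298830. By the Bertrand ballot formula (Cycle Lemma / reflection principle), the number of orderings in which A is strictly ahead of B throughout is (p − q)/(p + q) · C(p + q, p) = (42 − 36)/(42 + 36) · 21666924990384142298830 = 1666686537721857099910.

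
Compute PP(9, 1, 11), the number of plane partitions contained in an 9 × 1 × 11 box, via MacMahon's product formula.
PP(9, 1, 11) = 167960

Evaluate the triple product over i = 1..9, j = 1..1, k = 1..11. The factors are (2/1) · (3/2) · (4/3) · (5/4) · (6/5) · (7/6) · (8/7) · (9/8) · … (99 factors total). The numerators and denominators telescope so the product is an integer; carrying out the multiplication exactly gives PP(9, 1, 11) = 167960.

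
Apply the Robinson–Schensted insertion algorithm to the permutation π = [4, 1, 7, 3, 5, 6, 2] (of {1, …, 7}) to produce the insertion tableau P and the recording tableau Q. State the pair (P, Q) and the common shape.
P = [1, 2, 5, 6] / [3, 7] / [4];  Q = [1, 3, 5, 6] / [2, 4] / [7];  common shape = (4, 2, 1)

Row-insert the values π_1, π_2, … into P one at a time, bumping the leftmost entry strictly greater than the inserted value down to the next row. The recording tableau Q records, in position (i, j), the step at which that cell was added to P.
  Insert 4 (step 1): P = [4];  Q = [1]
  Insert 1 (step 2): P = [1] / [4];  Q = [1] / [2]
  Insert 7 (step 3): P = [1, 7] / [4];  Q = [1, 3] / [2]
  Insert 3 (step 4): P = [1, 3] / [4, 7];  Q = [1, 3] / [2, 4]
  Insert 5 (step 5): P = [1, 3, 5] / [4, 7];  Q = [1, 3, 5] / [2, 4]
  Insert 6 (step 6): P = [1, 3, 5, 6] / [4, 7];  Q = [1, 3, 5, 6] / [2, 4]
  Insert 2 (step 7): P = [1, 2, 5, 6] / [3, 7] / [4];  Q = [1, 3, 5, 6] / [2, 4] / [7]
Final shape: (4, 2, 1).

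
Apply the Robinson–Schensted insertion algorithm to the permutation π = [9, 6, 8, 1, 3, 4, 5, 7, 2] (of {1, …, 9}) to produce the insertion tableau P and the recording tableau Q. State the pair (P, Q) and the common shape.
P = [1, 2, 4, 5, 7] / [3, 8] / [6] / [9];  Q = [1, 3, 6, 7, 8] / [2, 5] / [4] / [9];  common shape = (5, 2, 1, 1)

Row-insert the values π_1, π_2, … into P one at a time, bumping the leftmost entry strictly greater than the inserted value down to the next row. The recording tableau Q records, in position (i, j), the step at which that cell was added to P.
  Insert 9 (step 1): P = [9];  Q = [1]
  Insert 6 (step 2): P = [6] / [9];  Q = [1] / [2]
  Insert 8 (step 3): P = [6, 8] / [9];  Q = [1, 3] / [2]
  Insert 1 (step 4): P = [1, 8] / [6] / [9];  Q = [1, 3] / [2] / [4]
  Insert 3 (step 5): P = [1, 3] / [6, 8] / [9];  Q = [1, 3] / [2, 5] / [4]
  Insert 4 (step 6): P = [1, 3, 4] / [6, 8] / [9];  Q = [1, 3, 6] / [2, 5] / [4]
  Insert 5 (step 7): P = [1, 3, 4, 5] / [6, 8] / [9];  Q = [1, 3, 6, 7] / [2, 5] / [4]
  Insert 7 (step 8): P = [1, 3, 4, 5, 7] / [6, 8] / [9];  Q = [1, 3, 6, 7, 8] / [2, 5] / [4]
  Insert 2 (step 9): P = [1, 2, 4, 5, 7] / [3, 8] / [6] / [9];  Q = [1, 3, 6, 7, 8] / [2, 5] / [4] / [9]
Final shape: (5, 2, 1, 1).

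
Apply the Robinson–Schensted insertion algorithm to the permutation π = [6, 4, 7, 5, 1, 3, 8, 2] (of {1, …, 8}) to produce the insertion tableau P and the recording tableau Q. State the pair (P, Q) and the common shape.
P = [1, 2, 8] / [3, 5] / [4, 7] / [6];  Q = [1, 3, 7] / [2, 4] / [5, 6] / [8];  common shape = (3, 2, 2, 1)

Row-insert the values π_1, π_2, … into P one at a time, bumping the leftmost entry strictly greater than the inserted value down to the next row. The recording tableau Q records, in position (i, j), the step at which that cell was added to P.
  Insert 6 (step 1): P = [6];  Q = [1]
  Insert 4 (step 2): P = [4] / [6];  Q = [1] / [2]
  Insert 7 (step 3): P = [4, 7] / [6];  Q = [1, 3] / [2]
  Insert 5 (step 4): P = [4, 5] / [6, 7];  Q = [1, 3] / [2, 4]
  Insert 1 (step 5): P = [1, 5] / [4, 7] / [6];  Q = [1, 3] / [2, 4] / [5]
  Insert 3 (step 6): P = [1, 3] / [4, 5] / [6, 7];  Q = [1, 3] / [2, 4] / [5, 6]
  Insert 8 (step 7): P = [1, 3, 8] / [4, 5] / [6, 7];  Q = [1, 3, 7] / [2, 4] / [5, 6]
  Insert 2 (step 8): P = [1, 2, 8] / [3, 5] / [4, 7] / [6];  Q = [1, 3, 7] / [2, 4] / [5, 6] / [8]
Final shape: (3, 2, 2, 1).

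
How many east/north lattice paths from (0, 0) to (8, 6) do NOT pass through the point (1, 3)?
Number of paths = 2523

Total paths from (0, 0) to (8, 6): C(14, 8) = 3003. Paths through (1, 3): (paths (0, 0) → (1, 3)) × (paths (1, 3) → (8, 6)) = C(4, 1) · C(10, 7) = 4 · 120 = 480. Avoidance count = 3003 − 480 = 2523.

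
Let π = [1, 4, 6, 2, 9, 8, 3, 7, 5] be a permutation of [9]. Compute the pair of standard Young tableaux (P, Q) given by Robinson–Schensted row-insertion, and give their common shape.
P = [1, 2, 3, 5] / [4, 6, 7] / [8] / [9];  Q = [1, 2, 3, 5] / [4, 6, 8] / [7] / [9];  common shape = (4, 3, 1, 1)

Row-insert the values π_1, π_2, … into P one at a time, bumping the leftmost entry strictly greater than the inserted value down to the next row. The recording tableau Q records, in position (i, j), the step at which that cell was added to P.
  Insert 1 (step 1): P = [1];  Q = [1]
  Insert 4 (step 2): P = [1, 4];  Q = [1, 2]
  Insert 6 (step 3): P = [1, 4, 6];  Q = [1, 2, 3]
  Insert 2 (step 4): P = [1, 2, 6] / [4];  Q = [1, 2, 3] / [4]
  Insert 9 (step 5): P = [1, 2, 6, 9] / [4];  Q = [1, 2, 3, 5] / [4]
  Insert 8 (step 6): P = [1, 2, 6, 8] / [4, 9];  Q = [1, 2, 3, 5] / [4, 6]
  Insert 3 (step 7): P = [1, 2, 3, 8] / [4, 6] / [9];  Q = [1, 2, 3, 5] / [4, 6] / [7]
  Insert 7 (step 8): P = [1, 2, 3, 7] / [4, 6, 8] / [9];  Q = [1, 2, 3, 5] / [4, 6, 8] / [7]
  Insert 5 (step 9): P = [1, 2, 3, 5] / [4, 6, 7] / [8] / [9];  Q = [1, 2, 3, 5] / [4, 6, 8] / [7] / [9]
Final shape: (4, 3, 1, 1).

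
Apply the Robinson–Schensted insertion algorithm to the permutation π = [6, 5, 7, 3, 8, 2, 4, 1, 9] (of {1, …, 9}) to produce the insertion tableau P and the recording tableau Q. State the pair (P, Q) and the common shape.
P = [1, 4, 8, 9] / [2, 7] / [3] / [5] / [6];  Q = [1, 3, 5, 9] / [2, 7] / [4] / [6] / [8];  common shape = (4, 2, 1, 1, 1)

Row-insert the values π_1, π_2, … into P one at a time, bumping the leftmost entry strictly greater than the inserted value down to the next row. The recording tableau Q records, in position (i, j), the step at which that cell was added to P.
  Insert 6 (step 1): P = [6];  Q = [1]
  Insert 5 (step 2): P = [5] / [6];  Q = [1] / [2]
  Insert 7 (step 3): P = [5, 7] / [6];  Q = [1, 3] / [2]
  Insert 3 (step 4): P = [3, 7] / [5] / [6];  Q = [1, 3] / [2] / [4]
  Insert 8 (step 5): P = [3, 7, 8] / [5] / [6];  Q = [1, 3, 5] / [2] / [4]
  Insert 2 (step 6): P = [2, 7, 8] / [3] / [5] / [6];  Q = [1, 3, 5] / [2] / [4] / [6]
  Insert 4 (step 7): P = [2, 4, 8] / [3, 7] / [5] / [6];  Q = [1, 3, 5] / [2, 7] / [4] / [6]
  Insert 1 (step 8): P = [1, 4, 8] / [2, 7] / [3] / [5] / [6];  Q = [1, 3, 5] / [2, 7] / [4] / [6] / [8]
  Insert 9 (step 9): P = [1, 4, 8, 9] / [2, 7] / [3] / [5] / [6];  Q = [1, 3, 5, 9] / [2, 7] / [4] / [6] / [8]
Final shape: (4, 2, 1, 1, 1).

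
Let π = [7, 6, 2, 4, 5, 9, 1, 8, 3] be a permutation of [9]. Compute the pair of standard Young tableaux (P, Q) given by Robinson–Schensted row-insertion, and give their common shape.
P = [1, 3, 5, 8] / [2, 4] / [6, 9] / [7];  Q = [1, 4, 5, 6] / [2, 8] / [3, 9] / [7];  common shape = (4, 2, 2, 1)

Row-insert the values π_1, π_2, … into P one at a time, bumping the leftmost entry strictly greater than the inserted value down to the next row. The recording tableau Q records, in position (i, j), the step at which that cell was added to P.
  Insert 7 (step 1): P = [7];  Q = [1]
  Insert 6 (step 2): P = [6] / [7];  Q = [1] / [2]
  Insert 2 (step 3): P = [2] / [6] / [7];  Q = [1] / [2] / [3]
  Insert 4 (step 4): P = [2, 4] / [6] / [7];  Q = [1, 4] / [2] / [3]
  Insert 5 (step 5): P = [2, 4, 5] / [6] / [7];  Q = [1, 4, 5] / [2] / [3]
  Insert 9 (step 6): P = [2, 4, 5, 9] / [6] / [7];  Q = [1, 4, 5, 6] / [2] / [3]
  Insert 1 (step 7): P = [1, 4, 5, 9] / [2] / [6] / [7];  Q = [1, 4, 5, 6] / [2] / [3] / [7]
  Insert 8 (step 8): P = [1, 4, 5, 8] / [2, 9] / [6] / [7];  Q = [1, 4, 5, 6] / [2, 8] / [3] / [7]
  Insert 3 (step 9): P = [1, 3, 5, 8] / [2, 4] / [6, 9] / [7];  Q = [1, 4, 5, 6] / [2, 8] / [3, 9] / [7]
Final shape: (4, 2, 2, 1).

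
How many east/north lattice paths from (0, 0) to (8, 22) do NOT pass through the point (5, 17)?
Number of paths = 4378221

Total paths from (0, 0) to (8, 22): C(30, 8) = 5852925. Paths through (5, 17): (paths (0, 0) → (5, 17)) × (paths (5, 17) → (8, 22)) = C(22, 5) · C(8, 3) = 26334 · 56 = 1474704. Avoidance count = 5852925 − 1474704 = 4378221.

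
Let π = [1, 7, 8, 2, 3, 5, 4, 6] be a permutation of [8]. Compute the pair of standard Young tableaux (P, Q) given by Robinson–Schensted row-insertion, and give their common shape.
P = [1, 2, 3, 4, 6] / [5, 8] / [7];  Q = [1, 2, 3, 6, 8] / [4, 5] / [7];  common shape = (5, 2, 1)

Row-insert the values π_1, π_2, … into P one at a time, bumping the leftmost entry strictly greater than the inserted value down to the next row. The recording tableau Q records, in position (i, j), the step at which that cell was added to P.
  Insert 1 (step 1): P = [1];  Q = [1]
  Insert 7 (step 2): P = [1, 7];  Q = [1, 2]
  Insert 8 (step 3): P = [1, 7, 8];  Q = [1, 2, 3]
  Insert 2 (step 4): P = [1, 2, 8] / [7];  Q = [1, 2, 3] / [4]
  Insert 3 (step 5): P = [1, 2, 3] / [7, 8];  Q = [1, 2, 3] / [4, 5]
  Insert 5 (step 6): P = [1, 2, 3, 5] / [7, 8];  Q = [1, 2, 3, 6] / [4, 5]
  Insert 4 (step 7): P = [1, 2, 3, 4] / [5, 8] / [7];  Q = [1, 2, 3, 6] / [4, 5] / [7]
  Insert 6 (step 8): P = [1, 2, 3, 4, 6] / [5, 8] / [7];  Q = [1, 2, 3, 6, 8] / [4, 5] / [7]
Final shape: (5, 2, 1).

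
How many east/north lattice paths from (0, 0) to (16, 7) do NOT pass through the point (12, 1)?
Number of paths = 242427

Total paths from (0, 0) to (16, 7): C(23, 16) = 245157. Paths through (12, 1): (paths (0, 0) → (12, 1)) × (paths (12, 1) → (16, 7)) = C(13, 12) · C(10, 4) = 13 · 210 = 2730. Avoidance count = 245157 − 2730 = 242427.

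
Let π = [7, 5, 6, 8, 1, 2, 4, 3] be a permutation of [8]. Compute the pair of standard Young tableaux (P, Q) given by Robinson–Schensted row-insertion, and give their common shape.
P = [1, 2, 3] / [4, 6, 8] / [5] / [7];  Q = [1, 3, 4] / [2, 6, 7] / [5] / [8];  common shape = (3, 3, 1, 1)

Row-insert the values π_1, π_2, … into P one at a time, bumping the leftmost entry strictly greater than the inserted value down to the next row. The recording tableau Q records, in position (i, j), the step at which that cell was added to P.
  Insert 7 (step 1): P = [7];  Q = [1]
  Insert 5 (step 2): P = [5] / [7];  Q = [1] / [2]
  Insert 6 (step 3): P = [5, 6] / [7];  Q = [1, 3] / [2]
  Insert 8 (step 4): P = [5, 6, 8] / [7];  Q = [1, 3, 4] / [2]
  Insert 1 (step 5): P = [1, 6, 8] / [5] / [7];  Q = [1, 3, 4] / [2] / [5]
  Insert 2 (step 6): P = [1, 2, 8] / [5, 6] / [7];  Q = [1, 3, 4] / [2, 6] / [5]
  Insert 4 (step 7): P = [1, 2, 4] / [5, 6, 8] / [7];  Q = [1, 3, 4] / [2, 6, 7] / [5]
  Insert 3 (step 8): P = [1, 2, 3] / [4, 6, 8] / [5] / [7];  Q = [1, 3, 4] / [2, 6, 7] / [5] / [8]
Final shape: (3, 3, 1, 1).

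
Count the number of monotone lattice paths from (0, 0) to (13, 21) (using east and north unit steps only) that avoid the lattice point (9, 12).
Number of paths = 717823810

Total paths from (0, 0) to (13, 21): C(34, 13) = 927983760. Paths through (9, 12): (paths (0, 0) → (9, 12)) × (paths (9, 12) → (13, 21)) = C(21, 9) · C(13, 4) = 293930 · 715 = 210159950. Avoidance count = 927983760 − 210159950 = 717823810.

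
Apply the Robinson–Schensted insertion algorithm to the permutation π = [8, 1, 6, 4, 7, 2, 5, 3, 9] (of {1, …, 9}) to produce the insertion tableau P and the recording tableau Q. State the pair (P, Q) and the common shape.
P = [1, 2, 3, 9] / [4, 5] / [6, 7] / [8];  Q = [1, 3, 5, 9] / [2, 7] / [4, 8] / [6];  common shape = (4, 2, 2, 1)

Row-insert the values π_1, π_2, … into P one at a time, bumping the leftmost entry strictly greater than the inserted value down to the next row. The recording tableau Q records, in position (i, j), the step at which that cell was added to P.
  Insert 8 (step 1): P = [8];  Q = [1]
  Insert 1 (step 2): P = [1] / [8];  Q = [1] / [2]
  Insert 6 (step 3): P = [1, 6] / [8];  Q = [1, 3] / [2]
  Insert 4 (step 4): P = [1, 4] / [6] / [8];  Q = [1, 3] / [2] / [4]
  Insert 7 (step 5): P = [1, 4, 7] / [6] / [8];  Q = [1, 3, 5] / [2] / [4]
  Insert 2 (step 6): P = [1, 2, 7] / [4] / [6] / [8];  Q = [1, 3, 5] / [2] / [4] / [6]
  Insert 5 (step 7): P = [1, 2, 5] / [4, 7] / [6] / [8];  Q = [1, 3, 5] / [2, 7] / [4] / [6]
  Insert 3 (step 8): P = [1, 2, 3] / [4, 5] / [6, 7] / [8];  Q = [1, 3, 5] / [2, 7] / [4, 8] / [6]
  Insert 9 (step 9): P = [1, 2, 3, 9] / [4, 5] / [6, 7] / [8];  Q = [1, 3, 5, 9] / [2, 7] / [4, 8] / [6]
Final shape: (4, 2, 2, 1).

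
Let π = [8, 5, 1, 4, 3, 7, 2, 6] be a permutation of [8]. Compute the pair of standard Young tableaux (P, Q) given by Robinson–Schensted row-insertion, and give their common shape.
P = [1, 2, 6] / [3, 7] / [4] / [5] / [8];  Q = [1, 4, 6] / [2, 8] / [3] / [5] / [7];  common shape = (3, 2, 1, 1, 1)

Row-insert the values π_1, π_2, … into P one at a time, bumping the leftmost entry strictly greater than the inserted value down to the next row. The recording tableau Q records, in position (i, j), the step at which that cell was added to P.
  Insert 8 (step 1): P = [8];  Q = [1]
  Insert 5 (step 2): P = [5] / [8];  Q = [1] / [2]
  Insert 1 (step 3): P = [1] / [5] / [8];  Q = [1] / [2] / [3]
  Insert 4 (step 4): P = [1, 4] / [5] / [8];  Q = [1, 4] / [2] / [3]
  Insert 3 (step 5): P = [1, 3] / [4] / [5] / [8];  Q = [1, 4] / [2] / [3] / [5]
  Insert 7 (step 6): P = [1, 3, 7] / [4] / [5] / [8];  Q = [1, 4, 6] / [2] / [3] / [5]
  Insert 2 (step 7): P = [1, 2, 7] / [3] / [4] / [5] / [8];  Q = [1, 4, 6] / [2] / [3] / [5] / [7]
  Insert 6 (step 8): P = [1, 2, 6] / [3, 7] / [4] / [5] / [8];  Q = [1, 4, 6] / [2, 8] / [3] / [5] / [7]
Final shape: (3, 2, 1, 1, 1).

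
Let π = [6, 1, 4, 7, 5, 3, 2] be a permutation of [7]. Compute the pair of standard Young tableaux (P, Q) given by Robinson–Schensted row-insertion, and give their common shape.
P = [1, 2, 5] / [3, 7] / [4] / [6];  Q = [1, 3, 4] / [2, 5] / [6] / [7];  common shape = (3, 2, 1, 1)

Row-insert the values π_1, π_2, … into P one at a time, bumping the leftmost entry strictly greater than the inserted value down to the next row. The recording tableau Q records, in position (i, j), the step at which that cell was added to P.
  Insert 6 (step 1): P = [6];  Q = [1]
  Insert 1 (step 2): P = [1] / [6];  Q = [1] / [2]
  Insert 4 (step 3): P = [1, 4] / [6];  Q = [1, 3] / [2]
  Insert 7 (step 4): P = [1, 4, 7] / [6];  Q = [1, 3, 4] / [2]
  Insert 5 (step 5): P = [1, 4, 5] / [6, 7];  Q = [1, 3, 4] / [2, 5]
  Insert 3 (step 6): P = [1, 3, 5] / [4, 7] / [6];  Q = [1, 3, 4] / [2, 5] / [6]
  Insert 2 (step 7): P = [1, 2, 5] / [3, 7] / [4] / [6];  Q = [1, 3, 4] / [2, 5] / [6] / [7]
Final shape: (3, 2, 1, 1).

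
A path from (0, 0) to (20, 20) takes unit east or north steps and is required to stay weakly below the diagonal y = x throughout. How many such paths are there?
Number of paths = 6564120420

By the reflection principle (André's argument), the number of monotone paths to (20, 20) with n ≤ m that never go above y = x is C(40, 20) − C(40, 21) = 137846528820 − 131282408400 = 6564120420.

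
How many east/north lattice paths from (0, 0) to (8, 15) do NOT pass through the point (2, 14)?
Number of paths = 489474

Total paths from (0, 0) to (8, 15): C(23, 8) = 490314. Paths through (2, 14): (paths (0, 0) → (2, 14)) × (paths (2, 14) → (8, 15)) = C(16, 2) · C(7, 6) = 120 · 7 = 840. Avoidance count = 490314 − 840 = 489474.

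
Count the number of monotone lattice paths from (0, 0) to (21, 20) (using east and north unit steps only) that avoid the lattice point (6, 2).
Number of paths = 240088504260

Total paths from (0, 0) to (21, 20): C(41, 21) = 269128937220. Paths through (6, 2): (paths (0, 0) → (6, 2)) × (paths (6, 2) → (21, 20)) = C(8, 6) · C(33, 15) = 28 · 1037158320 = 29040432960. Avoidance count = 269128937220 − 29040432960 = 240088504260.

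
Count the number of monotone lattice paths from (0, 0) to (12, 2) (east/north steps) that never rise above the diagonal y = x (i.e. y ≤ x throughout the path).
Number of paths = 77

By the reflection principle (André's argument), the number of monotone paths to (12, 2) with n ≤ m that never go above y = x is C(14, 12) − C(14, 13) = 91 − 14 = 77.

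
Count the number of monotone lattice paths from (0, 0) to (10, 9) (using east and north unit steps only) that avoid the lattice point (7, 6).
Number of paths = 58058

Total paths from (0, 0) to (10, 9): C(19, 10) = 92378. Paths through (7, 6): (paths (0, 0) → (7, 6)) × (paths (7, 6) → (10, 9)) = C(13, 7) · C(6, 3) = 1716 · 20 = 34320. Avoidance count = 92378 − 34320 = 58058.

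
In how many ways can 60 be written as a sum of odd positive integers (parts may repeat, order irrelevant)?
p_odd(60) = 10880

Enumerate partitions using only odd parts via the recurrence o(n, m) = o(n, m−2) + o(n−m, m) over odd m, starting from the largest odd part ≤ n. This gives p_odd(60) = 10880. (Euler's theorem: equals the count of distinct-part partitions.)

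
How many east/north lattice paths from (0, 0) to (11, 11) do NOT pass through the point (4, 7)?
Number of paths = 596532

Total paths from (0, 0) to (11, 11): C(22, 11) = 705432. Paths through (4, 7): (paths (0, 0) → (4, 7)) × (paths (4, 7) → (11, 11)) = C(11, 4) · C(11, 7) = 330 · 330 = 108900. Avoidance count = 705432 − 108900 = 596532.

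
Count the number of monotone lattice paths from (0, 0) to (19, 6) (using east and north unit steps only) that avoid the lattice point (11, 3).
Number of paths = 117040

Total paths from (0, 0) to (19, 6): C(25, 19) = 177100. Paths through (11, 3): (paths (0, 0) → (11, 3)) × (paths (11, 3) → (19, 6)) = C(14, 11) · C(11, 8) = 364 · 165 = 60060. Avoidance count = 177100 − 60060 = 117040.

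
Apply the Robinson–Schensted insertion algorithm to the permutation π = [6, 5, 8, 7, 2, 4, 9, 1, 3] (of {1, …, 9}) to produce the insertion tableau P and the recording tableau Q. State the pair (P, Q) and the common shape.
P = [1, 3, 9] / [2, 4] / [5, 7] / [6, 8];  Q = [1, 3, 7] / [2, 4] / [5, 6] / [8, 9];  common shape = (3, 2, 2, 2)

Row-insert the values π_1, π_2, … into P one at a time, bumping the leftmost entry strictly greater than the inserted value down to the next row. The recording tableau Q records, in position (i, j), the step at which that cell was added to P.
  Insert 6 (step 1): P = [6];  Q = [1]
  Insert 5 (step 2): P = [5] / [6];  Q = [1] / [2]
  Insert 8 (step 3): P = [5, 8] / [6];  Q = [1, 3] / [2]
  Insert 7 (step 4): P = [5, 7] / [6, 8];  Q = [1, 3] / [2, 4]
  Insert 2 (step 5): P = [2, 7] / [5, 8] / [6];  Q = [1, 3] / [2, 4] / [5]
  Insert 4 (step 6): P = [2, 4] / [5, 7] / [6, 8];  Q = [1, 3] / [2, 4] / [5, 6]
  Insert 9 (step 7): P = [2, 4, 9] / [5, 7] / [6, 8];  Q = [1, 3, 7] / [2, 4] / [5, 6]
  Insert 1 (step 8): P = [1, 4, 9] / [2, 7] / [5, 8] / [6];  Q = [1, 3, 7] / [2, 4] / [5, 6] / [8]
  Insert 3 (step 9): P = [1, 3, 9] / [2, 4] / [5, 7] / [6, 8];  Q = [1, 3, 7] / [2, 4] / [5, 6] / [8, 9]
Final shape: (3, 2, 2, 2).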